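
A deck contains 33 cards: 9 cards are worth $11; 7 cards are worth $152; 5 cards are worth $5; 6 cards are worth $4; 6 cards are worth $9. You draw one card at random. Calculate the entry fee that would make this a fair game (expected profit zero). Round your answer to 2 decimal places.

$38.36

E[payout] = (9/33)·11 + (7/33)·152 + (5/33)·5 + (6/33)·4 + (6/33)·9 = 422/11
Fair fee = E[payout] = 422/11 ≈ $38.36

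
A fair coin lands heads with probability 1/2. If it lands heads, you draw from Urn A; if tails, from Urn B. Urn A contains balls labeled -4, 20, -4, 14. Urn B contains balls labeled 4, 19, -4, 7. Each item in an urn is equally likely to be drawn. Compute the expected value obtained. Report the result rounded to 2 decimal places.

E[X | Urn A] = (-4 + 20 − 4 + 14)/4 = 13/2
E[X | Urn B] = (4 + 19 − 4 + 7)/4 = 13/2
E[X] = (1/2)·13/2 + (1/2)·13/2 = 13/2 ≈ 6.50

6.50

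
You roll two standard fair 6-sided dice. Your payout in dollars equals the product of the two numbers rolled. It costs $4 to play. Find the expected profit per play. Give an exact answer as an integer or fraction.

33/4 dollars

Distribution of the product of the two numbers rolled: 1 w.p. 1/36, 2 w.p. 1/18, 3 w.p. 1/18, 4 w.p. 1/12, 5 w.p. 1/18, 6 w.p. 1/9, …
E[payout] = (1/36)·1 + (1/18)·2 + (1/18)·3 + (1/12)·4 + (1/18)·5 + (1/9)·6 + (1/18)·8 + (1/36)·9 + (1/18)·10 + (1/9)·12 + (1/18)·15 + (1/36)·16 + (1/18)·18 + (1/18)·20 + (1/18)·24 + (1/36)·25 + (1/18)·30 + (1/36)·36 = 49/4
Expected profit = 49/4 − 4 = 33/4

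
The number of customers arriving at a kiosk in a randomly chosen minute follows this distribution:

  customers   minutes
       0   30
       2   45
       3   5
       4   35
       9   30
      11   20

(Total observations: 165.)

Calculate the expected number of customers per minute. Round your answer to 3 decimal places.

Total = 165, so P(customers=0) = 30/165, etc.
E[X] = (2/11)·0 + (3/11)·2 + (1/33)·3 + (7/33)·4 + (2/11)·9 + (4/33)·11
     = 49/11 ≈ 4.455

4.455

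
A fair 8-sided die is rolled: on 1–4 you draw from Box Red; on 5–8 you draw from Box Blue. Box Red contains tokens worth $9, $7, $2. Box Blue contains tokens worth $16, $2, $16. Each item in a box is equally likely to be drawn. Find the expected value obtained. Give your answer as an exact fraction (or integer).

E[X | Box Red] = (9 + 7 + 2)/3 = 6
E[X | Box Blue] = (16 + 2 + 16)/3 = 34/3
E[X] = (1/2)·6 + (1/2)·34/3 = 26/3

26/3 dollars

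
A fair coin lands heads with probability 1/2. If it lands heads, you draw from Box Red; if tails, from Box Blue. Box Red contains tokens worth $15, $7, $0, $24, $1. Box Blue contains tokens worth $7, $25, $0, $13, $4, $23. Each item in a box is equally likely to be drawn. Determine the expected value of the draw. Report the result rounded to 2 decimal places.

E[X | Box Red] = (15 + 7 + 0 + 24 + 1)/5 = 47/5
E[X | Box Blue] = (7 + 25 + 0 + 13 + 4 + 23)/6 = 12
E[X] = (1/2)·47/5 + (1/2)·12 = 107/10 ≈ 10.70

$10.70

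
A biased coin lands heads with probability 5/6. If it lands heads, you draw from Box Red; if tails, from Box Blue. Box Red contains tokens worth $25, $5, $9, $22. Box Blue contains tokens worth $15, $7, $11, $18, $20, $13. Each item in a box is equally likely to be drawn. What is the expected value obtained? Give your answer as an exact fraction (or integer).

361/24 dollars

E[X | Box Red] = (25 + 5 + 9 + 22)/4 = 61/4
E[X | Box Blue] = (15 + 7 + 11 + 18 + 20 + 13)/6 = 14
E[X] = (5/6)·61/4 + (1/6)·14 = 361/24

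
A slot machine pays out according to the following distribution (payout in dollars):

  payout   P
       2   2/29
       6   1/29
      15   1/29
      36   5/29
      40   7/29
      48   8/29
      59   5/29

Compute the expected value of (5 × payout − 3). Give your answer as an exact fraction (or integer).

E[5x-3] = (2/29)·7 + (1/29)·27 + (1/29)·72 + (5/29)·177 + (7/29)·197 + (8/29)·237 + (5/29)·292
     = 5733/29

5733/29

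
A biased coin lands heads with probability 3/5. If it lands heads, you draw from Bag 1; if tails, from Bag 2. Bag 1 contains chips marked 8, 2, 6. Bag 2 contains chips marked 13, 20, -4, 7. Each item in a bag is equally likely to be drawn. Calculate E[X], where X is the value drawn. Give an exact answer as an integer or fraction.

34/5

E[X | Bag 1] = (8 + 2 + 6)/3 = 16/3
E[X | Bag 2] = (13 + 20 − 4 + 7)/4 = 9
E[X] = (3/5)·16/3 + (2/5)·9 = 34/5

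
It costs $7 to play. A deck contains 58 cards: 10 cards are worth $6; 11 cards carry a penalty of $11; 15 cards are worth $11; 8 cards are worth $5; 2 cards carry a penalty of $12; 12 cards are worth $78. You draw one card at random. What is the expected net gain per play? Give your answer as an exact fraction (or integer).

325/29 dollars

E[payout] = (10/58)·6 + (11/58)·(-11) + (15/58)·11 + (8/58)·5 + (2/58)·(-12) + (12/58)·78 = 528/29
Expected profit = 528/29 − 7 = 325/29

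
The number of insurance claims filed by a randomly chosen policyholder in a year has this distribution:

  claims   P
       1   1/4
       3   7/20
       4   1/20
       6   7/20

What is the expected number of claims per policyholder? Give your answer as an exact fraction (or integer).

E[X] = (1/4)·1 + (7/20)·3 + (1/20)·4 + (7/20)·6
     = 18/5

18/5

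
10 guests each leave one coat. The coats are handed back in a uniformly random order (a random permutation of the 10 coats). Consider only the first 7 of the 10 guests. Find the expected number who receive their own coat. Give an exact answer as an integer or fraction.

Let Xᵢ = 1 if person i gets their own coat. For each i, P(Xᵢ=1) = 1/10.
By linearity of expectation, E[X₁+…+X_7] = 7·(1/10) = 7/10.

7/10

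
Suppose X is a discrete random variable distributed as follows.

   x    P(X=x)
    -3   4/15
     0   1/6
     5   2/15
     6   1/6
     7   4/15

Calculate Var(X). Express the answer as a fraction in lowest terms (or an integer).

E[X] = (4/15)·(-3) + (1/6)·0 + (2/15)·5 + (1/6)·6 + (4/15)·7 = 41/15
E[X²] = (4/15)·9 + (1/6)·0 + (2/15)·25 + (1/6)·36 + (4/15)·49 = 124/5
Var(X) = 124/5 − (41/15)² = 3899/225

3899/225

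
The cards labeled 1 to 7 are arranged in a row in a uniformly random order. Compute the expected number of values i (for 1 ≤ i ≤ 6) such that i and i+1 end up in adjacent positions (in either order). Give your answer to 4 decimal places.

For each i ∈ {1,…,6}, let Xᵢ = 1 if i and i+1 are adjacent. P(Xᵢ=1) = 2·(7−1)!/7! = 2/7.
By linearity, E[ΣXᵢ] = (6)·(2/7) = 12/7.
≈ 1.7143

1.7143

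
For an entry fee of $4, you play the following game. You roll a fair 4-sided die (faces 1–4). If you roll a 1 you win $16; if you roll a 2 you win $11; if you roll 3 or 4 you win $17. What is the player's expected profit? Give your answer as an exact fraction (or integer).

45/4 dollars

E[payout] = (1/4)·11 + (1/4)·16 + (1/2)·17 = 61/4
Expected profit = 61/4 − 4 = 45/4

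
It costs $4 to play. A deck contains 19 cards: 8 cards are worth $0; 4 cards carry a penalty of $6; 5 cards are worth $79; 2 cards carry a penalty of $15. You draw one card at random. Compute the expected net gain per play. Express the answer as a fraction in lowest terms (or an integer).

265/19 dollars

E[payout] = (8/19)·0 + (4/19)·(-6) + (5/19)·79 + (2/19)·(-15) = 341/19
Expected profit = 341/19 − 4 = 265/19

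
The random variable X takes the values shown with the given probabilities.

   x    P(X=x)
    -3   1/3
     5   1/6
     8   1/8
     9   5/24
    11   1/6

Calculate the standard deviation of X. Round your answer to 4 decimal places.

E[X] = 109/24, E[X²] = 1253/24
Var(X) = E[X²] − (E[X])² = 1253/24 − 11881/576 = 18191/576
SD(X) = √(18191/576) ≈ 5.6198

5.6198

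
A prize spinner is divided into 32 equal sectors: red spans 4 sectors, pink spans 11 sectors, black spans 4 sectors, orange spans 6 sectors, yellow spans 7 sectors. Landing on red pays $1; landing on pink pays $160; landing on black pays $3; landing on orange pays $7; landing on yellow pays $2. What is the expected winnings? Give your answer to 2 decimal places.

E[payout] = (4/32)·1 + (11/32)·160 + (4/32)·3 + (6/32)·7 + (7/32)·2 = 229/4
≈ $57.25

$57.25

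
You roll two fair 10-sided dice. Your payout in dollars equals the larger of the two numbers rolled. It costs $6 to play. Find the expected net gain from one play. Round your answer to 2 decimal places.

Distribution of the larger of the two numbers rolled: 1 w.p. 1/100, 2 w.p. 3/100, 3 w.p. 1/20, 4 w.p. 7/100, 5 w.p. 9/100, 6 w.p. 11/100, …
E[payout] = (1/100)·1 + (3/100)·2 + (1/20)·3 + (7/100)·4 + (9/100)·5 + (11/100)·6 + (13/100)·7 + (3/20)·8 + (17/100)·9 + (19/100)·10 = 143/20
Expected profit = 143/20 − 6 = 23/20 ≈ $1.15

$1.15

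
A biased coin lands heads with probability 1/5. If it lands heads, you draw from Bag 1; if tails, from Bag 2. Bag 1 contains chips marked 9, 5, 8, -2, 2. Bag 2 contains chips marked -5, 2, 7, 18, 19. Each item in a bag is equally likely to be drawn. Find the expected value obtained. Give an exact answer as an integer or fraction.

E[X | Bag 1] = (9 + 5 + 8 − 2 + 2)/5 = 22/5
E[X | Bag 2] = (-5 + 2 + 7 + 18 + 19)/5 = 41/5
E[X] = (1/5)·22/5 + (4/5)·41/5 = 186/25

186/25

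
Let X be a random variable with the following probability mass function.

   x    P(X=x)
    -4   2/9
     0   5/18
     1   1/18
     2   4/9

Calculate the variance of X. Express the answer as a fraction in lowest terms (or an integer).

E[X] = (2/9)·(-4) + (5/18)·0 + (1/18)·1 + (4/9)·2 = 1/18
E[X²] = (2/9)·16 + (5/18)·0 + (1/18)·1 + (4/9)·4 = 97/18
Var(X) = 97/18 − (1/18)² = 1745/324

1745/324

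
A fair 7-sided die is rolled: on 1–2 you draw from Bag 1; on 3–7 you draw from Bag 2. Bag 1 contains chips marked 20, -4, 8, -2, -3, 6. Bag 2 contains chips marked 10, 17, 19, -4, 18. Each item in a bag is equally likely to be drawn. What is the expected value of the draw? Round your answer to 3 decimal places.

E[X | Bag 1] = (20 − 4 + 8 − 2 − 3 + 6)/6 = 25/6
E[X | Bag 2] = (10 + 17 + 19 − 4 + 18)/5 = 12
E[X] = (2/7)·25/6 + (5/7)·12 = 205/21 ≈ 9.762

9.762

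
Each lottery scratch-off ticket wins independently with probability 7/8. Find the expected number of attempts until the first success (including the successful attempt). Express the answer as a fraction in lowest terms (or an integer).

For a geometric distribution, E[trials] = 1/p = 1/(7/8) = 8/7.

8/7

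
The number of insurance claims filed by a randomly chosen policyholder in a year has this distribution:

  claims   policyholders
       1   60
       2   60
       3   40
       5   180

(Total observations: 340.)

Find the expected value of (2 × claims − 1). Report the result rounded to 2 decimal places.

Total = 340, so P(claims=1) = 60/340, etc.
E[2x-1] = (3/17)·1 + (3/17)·3 + (2/17)·5 + (9/17)·9
     = 103/17 ≈ 6.06

6.06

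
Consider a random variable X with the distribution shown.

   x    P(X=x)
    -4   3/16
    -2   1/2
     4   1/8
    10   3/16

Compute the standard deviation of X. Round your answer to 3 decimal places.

5.036

E[X] = 5/8, E[X²] = 103/4
Var(X) = E[X²] − (E[X])² = 103/4 − 25/64 = 1623/64
SD(X) = √(1623/64) ≈ 5.036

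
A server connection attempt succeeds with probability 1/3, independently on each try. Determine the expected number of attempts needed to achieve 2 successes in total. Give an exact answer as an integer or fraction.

By linearity (sum of 2 independent geometric waits), E[trials] = 2/p = 2/(1/3) = 6.

6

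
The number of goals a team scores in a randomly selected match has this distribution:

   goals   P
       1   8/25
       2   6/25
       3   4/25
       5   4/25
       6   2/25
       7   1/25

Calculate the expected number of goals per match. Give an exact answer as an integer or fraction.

71/25

E[X] = (8/25)·1 + (6/25)·2 + (4/25)·3 + (4/25)·5 + (2/25)·6 + (1/25)·7
     = 71/25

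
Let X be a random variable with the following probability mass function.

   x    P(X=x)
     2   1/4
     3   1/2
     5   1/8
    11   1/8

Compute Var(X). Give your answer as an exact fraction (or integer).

31/4

E[X] = (1/4)·2 + (1/2)·3 + (1/8)·5 + (1/8)·11 = 4
E[X²] = (1/4)·4 + (1/2)·9 + (1/8)·25 + (1/8)·121 = 95/4
Var(X) = 95/4 − (4)² = 31/4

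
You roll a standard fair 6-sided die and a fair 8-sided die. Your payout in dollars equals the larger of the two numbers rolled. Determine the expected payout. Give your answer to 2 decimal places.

$5.23

Distribution of the larger of the two numbers rolled: 1 w.p. 1/48, 2 w.p. 1/16, 3 w.p. 5/48, 4 w.p. 7/48, 5 w.p. 3/16, 6 w.p. 11/48, …
E[payout] = (1/48)·1 + (1/16)·2 + (5/48)·3 + (7/48)·4 + (3/16)·5 + (11/48)·6 + (1/8)·7 + (1/8)·8 = 251/48
≈ $5.23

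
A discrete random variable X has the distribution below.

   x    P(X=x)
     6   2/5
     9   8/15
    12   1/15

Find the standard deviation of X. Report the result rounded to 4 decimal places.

1.7889

E[X] = 8, E[X²] = 336/5
Var(X) = E[X²] − (E[X])² = 336/5 − 64 = 16/5
SD(X) = √(16/5) ≈ 1.7889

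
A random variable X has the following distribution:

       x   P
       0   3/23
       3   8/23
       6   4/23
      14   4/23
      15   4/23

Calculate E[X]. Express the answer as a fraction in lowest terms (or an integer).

164/23

E[X] = (3/23)·0 + (8/23)·3 + (4/23)·6 + (4/23)·14 + (4/23)·15
     = 164/23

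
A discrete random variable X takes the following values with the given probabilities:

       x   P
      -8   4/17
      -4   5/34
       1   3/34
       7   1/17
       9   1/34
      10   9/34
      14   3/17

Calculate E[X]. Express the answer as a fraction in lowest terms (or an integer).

58/17

E[X] = (4/17)·(-8) + (5/34)·(-4) + (3/34)·1 + (1/17)·7 + (1/34)·9 + (9/34)·10 + (3/17)·14
     = 58/17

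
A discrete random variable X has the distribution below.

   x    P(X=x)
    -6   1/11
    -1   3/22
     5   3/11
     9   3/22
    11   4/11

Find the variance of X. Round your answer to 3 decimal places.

E[X] = (1/11)·(-6) + (3/22)·(-1) + (3/11)·5 + (3/22)·9 + (4/11)·11 = 65/11
E[X²] = (1/11)·36 + (3/22)·1 + (3/11)·25 + (3/22)·81 + (4/11)·121 = 718/11
Var(X) = 718/11 − (65/11)² = 3673/121 ≈ 30.355

30.355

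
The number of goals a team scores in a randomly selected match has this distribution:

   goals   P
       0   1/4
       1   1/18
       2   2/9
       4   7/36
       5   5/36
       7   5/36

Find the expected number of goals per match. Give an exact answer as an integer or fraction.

E[X] = (1/4)·0 + (1/18)·1 + (2/9)·2 + (7/36)·4 + (5/36)·5 + (5/36)·7
     = 53/18

53/18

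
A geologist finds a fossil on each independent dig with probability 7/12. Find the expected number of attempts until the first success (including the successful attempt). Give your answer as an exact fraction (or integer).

12/7

For a geometric distribution, E[trials] = 1/p = 1/(7/12) = 12/7.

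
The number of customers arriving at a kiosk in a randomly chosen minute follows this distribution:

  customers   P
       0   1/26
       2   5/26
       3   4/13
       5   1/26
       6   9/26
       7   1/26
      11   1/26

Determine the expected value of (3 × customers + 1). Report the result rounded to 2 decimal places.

13.81

E[3x+1] = (1/26)·1 + (5/26)·7 + (4/13)·10 + (1/26)·16 + (9/26)·19 + (1/26)·22 + (1/26)·34
     = 359/26 ≈ 13.81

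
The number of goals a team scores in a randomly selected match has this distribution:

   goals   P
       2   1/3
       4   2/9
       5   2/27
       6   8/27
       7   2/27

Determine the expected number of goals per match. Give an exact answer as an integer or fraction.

E[X] = (1/3)·2 + (2/9)·4 + (2/27)·5 + (8/27)·6 + (2/27)·7
     = 38/9

38/9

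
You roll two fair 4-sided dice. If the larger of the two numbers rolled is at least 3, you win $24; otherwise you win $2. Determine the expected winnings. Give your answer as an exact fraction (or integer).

37/2 dollars

E[payout] = (1/4)·2 + (3/4)·24 = 37/2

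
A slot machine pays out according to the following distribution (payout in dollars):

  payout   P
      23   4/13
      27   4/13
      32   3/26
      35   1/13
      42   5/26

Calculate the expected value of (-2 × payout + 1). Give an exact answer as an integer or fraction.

-763/13

E[-2x+1] = (4/13)·(-45) + (4/13)·(-53) + (3/26)·(-63) + (1/13)·(-69) + (5/26)·(-83)
     = -763/13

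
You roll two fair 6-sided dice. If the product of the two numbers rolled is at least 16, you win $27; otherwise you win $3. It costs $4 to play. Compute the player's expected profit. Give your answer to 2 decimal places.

$6.33

E[payout] = (25/36)·3 + (11/36)·27 = 31/3
Expected profit = 31/3 − 4 = 19/3 ≈ $6.33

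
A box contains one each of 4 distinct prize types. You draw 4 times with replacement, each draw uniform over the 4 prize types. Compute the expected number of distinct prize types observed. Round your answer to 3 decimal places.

2.734

Let Xⱼ=1 if type j appears at least once. P(Xⱼ=1) = 1 − ((4−1)/4)^4 = 175/256.
E[#distinct] = 4·175/256 = 175/64.
≈ 2.734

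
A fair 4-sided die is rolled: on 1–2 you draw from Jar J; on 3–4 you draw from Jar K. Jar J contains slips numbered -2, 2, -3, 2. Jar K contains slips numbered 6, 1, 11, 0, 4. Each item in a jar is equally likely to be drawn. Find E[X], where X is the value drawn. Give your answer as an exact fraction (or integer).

83/40

E[X | Jar J] = (-2 + 2 − 3 + 2)/4 = -1/4
E[X | Jar K] = (6 + 1 + 11 + 0 + 4)/5 = 22/5
E[X] = (1/2)·(-1/4) + (1/2)·22/5 = 83/40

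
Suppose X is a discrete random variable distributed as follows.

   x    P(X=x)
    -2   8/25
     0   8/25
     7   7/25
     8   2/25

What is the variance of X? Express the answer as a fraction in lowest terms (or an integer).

10174/625

E[X] = (8/25)·(-2) + (8/25)·0 + (7/25)·7 + (2/25)·8 = 49/25
E[X²] = (8/25)·4 + (8/25)·0 + (7/25)·49 + (2/25)·64 = 503/25
Var(X) = 503/25 − (49/25)² = 10174/625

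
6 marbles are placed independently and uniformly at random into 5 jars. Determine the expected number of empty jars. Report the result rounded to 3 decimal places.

1.311

Let Xⱼ=1 if jar j is empty. P(Xⱼ=1) = ((5-1)/5)^6 = 4096/15625.
By linearity, E[#empty] = 5·4096/15625 = 4096/3125.
≈ 1.311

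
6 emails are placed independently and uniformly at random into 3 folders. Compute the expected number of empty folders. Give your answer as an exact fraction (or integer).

Let Xⱼ=1 if folder j is empty. P(Xⱼ=1) = ((3-1)/3)^6 = 64/729.
By linearity, E[#empty] = 3·64/729 = 64/243.

64/243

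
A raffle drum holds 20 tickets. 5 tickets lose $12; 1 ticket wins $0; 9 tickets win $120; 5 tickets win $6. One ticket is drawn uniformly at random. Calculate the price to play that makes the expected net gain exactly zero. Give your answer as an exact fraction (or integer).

105/2 dollars

E[payout] = (5/20)·(-12) + (1/20)·0 + (9/20)·120 + (5/20)·6 = 105/2
Fair fee = E[payout] = 105/2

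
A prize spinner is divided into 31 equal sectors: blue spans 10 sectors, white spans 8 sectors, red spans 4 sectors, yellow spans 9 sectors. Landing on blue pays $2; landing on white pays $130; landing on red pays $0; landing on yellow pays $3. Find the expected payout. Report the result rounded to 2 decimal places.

E[payout] = (10/31)·2 + (8/31)·130 + (4/31)·0 + (9/31)·3 = 1087/31
≈ $35.06

$35.06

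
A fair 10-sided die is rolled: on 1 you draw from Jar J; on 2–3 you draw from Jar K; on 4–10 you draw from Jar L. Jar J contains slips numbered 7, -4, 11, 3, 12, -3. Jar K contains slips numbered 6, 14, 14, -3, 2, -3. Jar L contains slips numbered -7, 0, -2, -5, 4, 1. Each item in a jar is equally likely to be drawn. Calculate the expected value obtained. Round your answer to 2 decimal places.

E[X | Jar J] = (7 − 4 + 11 + 3 + 12 − 3)/6 = 13/3
E[X | Jar K] = (6 + 14 + 14 − 3 + 2 − 3)/6 = 5
E[X | Jar L] = (-7 + 0 − 2 − 5 + 4 + 1)/6 = -3/2
E[X] = (1/10)·13/3 + (1/5)·5 + (7/10)·(-3/2) = 23/60 ≈ 0.38

0.38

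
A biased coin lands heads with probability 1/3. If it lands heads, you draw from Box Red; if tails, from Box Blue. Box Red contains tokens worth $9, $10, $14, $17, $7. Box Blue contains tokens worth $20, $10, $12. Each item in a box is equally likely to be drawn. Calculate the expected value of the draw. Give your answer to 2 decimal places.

$13.13

E[X | Box Red] = (9 + 10 + 14 + 17 + 7)/5 = 57/5
E[X | Box Blue] = (20 + 10 + 12)/3 = 14
E[X] = (1/3)·57/5 + (2/3)·14 = 197/15 ≈ 13.13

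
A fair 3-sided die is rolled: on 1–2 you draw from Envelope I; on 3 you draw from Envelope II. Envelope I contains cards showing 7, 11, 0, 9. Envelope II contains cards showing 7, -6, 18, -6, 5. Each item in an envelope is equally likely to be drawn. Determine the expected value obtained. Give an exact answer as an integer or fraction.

57/10

E[X | Envelope I] = (7 + 11 + 0 + 9)/4 = 27/4
E[X | Envelope II] = (7 − 6 + 18 − 6 + 5)/5 = 18/5
E[X] = (2/3)·27/4 + (1/3)·18/5 = 57/10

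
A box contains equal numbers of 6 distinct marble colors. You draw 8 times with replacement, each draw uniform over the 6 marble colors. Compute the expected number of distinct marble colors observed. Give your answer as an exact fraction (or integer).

Let Xⱼ=1 if type j appears at least once. P(Xⱼ=1) = 1 − ((6−1)/6)^8 = 1288991/1679616.
E[#distinct] = 6·1288991/1679616 = 1288991/279936.

1288991/279936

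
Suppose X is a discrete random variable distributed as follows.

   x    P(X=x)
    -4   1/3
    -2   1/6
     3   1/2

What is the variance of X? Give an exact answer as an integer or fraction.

E[X] = (1/3)·(-4) + (1/6)·(-2) + (1/2)·3 = -1/6
E[X²] = (1/3)·16 + (1/6)·4 + (1/2)·9 = 21/2
Var(X) = 21/2 − (-1/6)² = 377/36

377/36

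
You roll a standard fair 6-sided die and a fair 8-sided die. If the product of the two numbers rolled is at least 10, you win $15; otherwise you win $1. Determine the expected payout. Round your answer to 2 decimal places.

$9.46

E[payout] = (19/48)·1 + (29/48)·15 = 227/24
≈ $9.46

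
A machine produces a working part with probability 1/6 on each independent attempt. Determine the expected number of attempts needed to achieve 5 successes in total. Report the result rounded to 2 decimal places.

By linearity (sum of 5 independent geometric waits), E[trials] = 5/p = 5/(1/6) = 30.
≈ 30.00

30.00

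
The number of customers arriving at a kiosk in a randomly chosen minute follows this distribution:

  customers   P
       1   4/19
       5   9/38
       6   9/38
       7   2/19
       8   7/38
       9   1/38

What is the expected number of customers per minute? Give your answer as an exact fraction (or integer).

100/19

E[X] = (4/19)·1 + (9/38)·5 + (9/38)·6 + (2/19)·7 + (7/38)·8 + (1/38)·9
     = 100/19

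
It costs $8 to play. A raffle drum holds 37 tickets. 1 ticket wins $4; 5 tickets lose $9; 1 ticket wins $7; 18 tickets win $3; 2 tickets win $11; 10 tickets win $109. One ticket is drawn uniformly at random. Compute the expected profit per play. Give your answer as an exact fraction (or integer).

E[payout] = (1/37)·4 + (5/37)·(-9) + (1/37)·7 + (18/37)·3 + (2/37)·11 + (10/37)·109 = 1132/37
Expected profit = 1132/37 − 8 = 836/37

836/37 dollars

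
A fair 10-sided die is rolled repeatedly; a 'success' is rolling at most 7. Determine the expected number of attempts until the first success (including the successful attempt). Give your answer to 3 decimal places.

1.429

For a geometric distribution, E[trials] = 1/p = 1/(7/10) = 10/7.
≈ 1.429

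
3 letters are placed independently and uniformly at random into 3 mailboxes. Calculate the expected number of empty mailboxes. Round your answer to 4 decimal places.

0.8889

Let Xⱼ=1 if mailbox j is empty. P(Xⱼ=1) = ((3-1)/3)^3 = 8/27.
By linearity, E[#empty] = 3·8/27 = 8/9.
≈ 0.8889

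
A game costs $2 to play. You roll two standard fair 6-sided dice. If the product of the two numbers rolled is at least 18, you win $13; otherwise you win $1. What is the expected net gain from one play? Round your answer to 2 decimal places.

$2.33

E[payout] = (13/18)·1 + (5/18)·13 = 13/3
Expected profit = 13/3 − 2 = 7/3 ≈ $2.33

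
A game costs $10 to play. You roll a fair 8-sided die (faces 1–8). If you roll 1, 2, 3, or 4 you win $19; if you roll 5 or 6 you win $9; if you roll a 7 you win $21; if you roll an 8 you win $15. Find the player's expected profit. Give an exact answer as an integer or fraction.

E[payout] = (1/4)·9 + (1/8)·15 + (1/2)·19 + (1/8)·21 = 65/4
Expected profit = 65/4 − 10 = 25/4

25/4 dollars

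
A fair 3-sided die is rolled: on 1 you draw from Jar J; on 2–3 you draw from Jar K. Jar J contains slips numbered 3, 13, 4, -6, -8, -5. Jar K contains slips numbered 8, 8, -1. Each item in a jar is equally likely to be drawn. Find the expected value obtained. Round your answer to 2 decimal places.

E[X | Jar J] = (3 + 13 + 4 − 6 − 8 − 5)/6 = 1/6
E[X | Jar K] = (8 + 8 − 1)/3 = 5
E[X] = (1/3)·1/6 + (2/3)·5 = 61/18 ≈ 3.39

3.39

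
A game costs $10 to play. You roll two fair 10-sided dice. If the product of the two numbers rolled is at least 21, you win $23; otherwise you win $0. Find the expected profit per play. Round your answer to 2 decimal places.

$2.42

E[payout] = (23/50)·0 + (27/50)·23 = 621/50
Expected profit = 621/50 − 10 = 121/50 ≈ $2.42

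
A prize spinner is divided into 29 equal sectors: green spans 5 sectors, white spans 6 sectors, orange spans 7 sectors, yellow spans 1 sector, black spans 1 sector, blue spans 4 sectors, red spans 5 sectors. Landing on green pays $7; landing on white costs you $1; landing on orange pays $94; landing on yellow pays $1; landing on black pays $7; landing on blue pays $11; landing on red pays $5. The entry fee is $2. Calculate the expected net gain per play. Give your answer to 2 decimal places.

E[payout] = (5/29)·7 + (6/29)·(-1) + (7/29)·94 + (1/29)·1 + (1/29)·7 + (4/29)·11 + (5/29)·5 = 764/29
Expected profit = 764/29 − 2 = 706/29 ≈ $24.34

$24.34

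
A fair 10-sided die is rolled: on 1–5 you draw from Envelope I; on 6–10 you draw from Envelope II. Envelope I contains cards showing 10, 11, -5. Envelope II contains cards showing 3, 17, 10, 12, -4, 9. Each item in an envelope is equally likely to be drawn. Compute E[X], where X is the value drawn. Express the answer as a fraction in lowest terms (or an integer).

E[X | Envelope I] = (10 + 11 − 5)/3 = 16/3
E[X | Envelope II] = (3 + 17 + 10 + 12 − 4 + 9)/6 = 47/6
E[X] = (1/2)·16/3 + (1/2)·47/6 = 79/12

79/12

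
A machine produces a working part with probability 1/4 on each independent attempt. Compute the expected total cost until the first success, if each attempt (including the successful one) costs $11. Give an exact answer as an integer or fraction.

$44

E[#attempts] = 1/p = 4; E[cost] = 11·4 = 44.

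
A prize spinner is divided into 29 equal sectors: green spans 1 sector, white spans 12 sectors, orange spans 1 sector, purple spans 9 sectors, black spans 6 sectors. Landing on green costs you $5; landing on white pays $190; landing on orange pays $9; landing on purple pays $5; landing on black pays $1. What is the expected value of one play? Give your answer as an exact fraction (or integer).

2335/29 dollars

E[payout] = (1/29)·(-5) + (12/29)·190 + (1/29)·9 + (9/29)·5 + (6/29)·1 = 2335/29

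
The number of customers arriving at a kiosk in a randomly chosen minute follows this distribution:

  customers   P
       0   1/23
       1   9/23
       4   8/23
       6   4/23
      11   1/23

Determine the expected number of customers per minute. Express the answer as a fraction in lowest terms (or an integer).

E[X] = (1/23)·0 + (9/23)·1 + (8/23)·4 + (4/23)·6 + (1/23)·11
     = 76/23

76/23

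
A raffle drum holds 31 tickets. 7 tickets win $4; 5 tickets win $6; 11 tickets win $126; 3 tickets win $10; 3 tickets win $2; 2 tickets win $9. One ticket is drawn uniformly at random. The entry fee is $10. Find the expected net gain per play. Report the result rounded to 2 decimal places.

$38.32

E[payout] = (7/31)·4 + (5/31)·6 + (11/31)·126 + (3/31)·10 + (3/31)·2 + (2/31)·9 = 1498/31
Expected profit = 1498/31 − 10 = 1188/31 ≈ $38.32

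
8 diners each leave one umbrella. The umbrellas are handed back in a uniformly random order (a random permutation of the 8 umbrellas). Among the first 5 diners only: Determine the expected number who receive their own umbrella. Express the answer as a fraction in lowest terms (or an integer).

5/8

Let Xᵢ = 1 if person i gets their own umbrella. For each i, P(Xᵢ=1) = 1/8.
By linearity of expectation, E[X₁+…+X_5] = 5·(1/8) = 5/8.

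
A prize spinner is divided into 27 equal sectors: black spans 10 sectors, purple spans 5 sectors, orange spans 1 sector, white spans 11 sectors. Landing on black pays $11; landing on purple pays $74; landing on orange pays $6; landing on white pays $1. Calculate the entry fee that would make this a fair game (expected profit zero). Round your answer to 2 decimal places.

$18.41

E[payout] = (10/27)·11 + (5/27)·74 + (1/27)·6 + (11/27)·1 = 497/27
Fair fee = E[payout] = 497/27 ≈ $18.41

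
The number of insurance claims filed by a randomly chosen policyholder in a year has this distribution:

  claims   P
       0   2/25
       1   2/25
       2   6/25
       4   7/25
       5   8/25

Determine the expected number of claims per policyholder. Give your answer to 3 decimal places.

E[X] = (2/25)·0 + (2/25)·1 + (6/25)·2 + (7/25)·4 + (8/25)·5
     = 82/25 ≈ 3.280

3.280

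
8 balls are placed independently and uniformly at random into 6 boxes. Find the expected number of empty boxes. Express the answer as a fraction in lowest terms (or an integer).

390625/279936

Let Xⱼ=1 if box j is empty. P(Xⱼ=1) = ((6-1)/6)^8 = 390625/1679616.
By linearity, E[#empty] = 6·390625/1679616 = 390625/279936.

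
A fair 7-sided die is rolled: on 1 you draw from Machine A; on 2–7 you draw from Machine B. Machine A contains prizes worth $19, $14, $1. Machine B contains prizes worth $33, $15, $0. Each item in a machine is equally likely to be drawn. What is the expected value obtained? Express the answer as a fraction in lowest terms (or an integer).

E[X | Machine A] = (19 + 14 + 1)/3 = 34/3
E[X | Machine B] = (33 + 15 + 0)/3 = 16
E[X] = (1/7)·34/3 + (6/7)·16 = 46/3

46/3 dollars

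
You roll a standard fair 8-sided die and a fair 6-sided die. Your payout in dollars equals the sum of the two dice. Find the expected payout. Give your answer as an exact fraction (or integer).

Distribution of the sum of the two dice: 2 w.p. 1/48, 3 w.p. 1/24, 4 w.p. 1/16, 5 w.p. 1/12, 6 w.p. 5/48, 7 w.p. 1/8, …
E[payout] = (1/48)·2 + (1/24)·3 + (1/16)·4 + (1/12)·5 + (5/48)·6 + (1/8)·7 + (1/8)·8 + (1/8)·9 + (5/48)·10 + (1/12)·11 + (1/16)·12 + (1/24)·13 + (1/48)·14 = 8

$8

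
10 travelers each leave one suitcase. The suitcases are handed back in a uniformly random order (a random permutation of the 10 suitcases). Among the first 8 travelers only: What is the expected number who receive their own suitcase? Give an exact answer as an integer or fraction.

Let Xᵢ = 1 if person i gets their own suitcase. For each i, P(Xᵢ=1) = 1/10.
By linearity of expectation, E[X₁+…+X_8] = 8·(1/10) = 4/5.

4/5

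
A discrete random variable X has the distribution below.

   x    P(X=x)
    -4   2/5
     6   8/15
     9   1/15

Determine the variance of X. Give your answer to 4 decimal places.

E[X] = (2/5)·(-4) + (8/15)·6 + (1/15)·9 = 11/5
E[X²] = (2/5)·16 + (8/15)·36 + (1/15)·81 = 31
Var(X) = 31 − (11/5)² = 654/25 ≈ 26.1600

26.1600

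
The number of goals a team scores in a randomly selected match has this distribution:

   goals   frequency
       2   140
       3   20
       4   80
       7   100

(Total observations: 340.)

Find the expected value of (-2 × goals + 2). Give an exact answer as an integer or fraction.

-6

Total = 340, so P(goals=2) = 140/340, etc.
E[-2x+2] = (7/17)·(-2) + (1/17)·(-4) + (4/17)·(-6) + (5/17)·(-12)
     = -6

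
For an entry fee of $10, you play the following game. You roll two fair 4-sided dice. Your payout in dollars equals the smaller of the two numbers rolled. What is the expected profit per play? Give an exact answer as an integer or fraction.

Distribution of the smaller of the two numbers rolled: 1 w.p. 7/16, 2 w.p. 5/16, 3 w.p. 3/16, 4 w.p. 1/16
E[payout] = (7/16)·1 + (5/16)·2 + (3/16)·3 + (1/16)·4 = 15/8
Expected profit = 15/8 − 10 = -65/8

-65/8 dollars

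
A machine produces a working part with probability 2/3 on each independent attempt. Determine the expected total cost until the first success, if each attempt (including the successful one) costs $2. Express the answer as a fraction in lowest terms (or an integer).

$3

E[#attempts] = 1/p = 3/2; E[cost] = 2·3/2 = 3.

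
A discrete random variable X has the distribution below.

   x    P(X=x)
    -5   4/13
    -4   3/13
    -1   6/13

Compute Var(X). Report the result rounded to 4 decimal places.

3.3018

E[X] = (4/13)·(-5) + (3/13)·(-4) + (6/13)·(-1) = -38/13
E[X²] = (4/13)·25 + (3/13)·16 + (6/13)·1 = 154/13
Var(X) = 154/13 − (-38/13)² = 558/169 ≈ 3.3018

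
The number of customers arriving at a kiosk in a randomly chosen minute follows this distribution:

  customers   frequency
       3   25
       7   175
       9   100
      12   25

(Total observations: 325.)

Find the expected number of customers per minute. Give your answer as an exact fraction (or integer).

100/13

Total = 325, so P(customers=3) = 25/325, etc.
E[X] = (1/13)·3 + (7/13)·7 + (4/13)·9 + (1/13)·12
     = 100/13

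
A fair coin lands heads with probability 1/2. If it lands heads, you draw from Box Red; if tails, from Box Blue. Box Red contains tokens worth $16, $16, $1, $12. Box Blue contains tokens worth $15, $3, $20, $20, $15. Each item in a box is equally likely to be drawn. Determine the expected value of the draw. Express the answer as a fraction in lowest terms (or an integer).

E[X | Box Red] = (16 + 16 + 1 + 12)/4 = 45/4
E[X | Box Blue] = (15 + 3 + 20 + 20 + 15)/5 = 73/5
E[X] = (1/2)·45/4 + (1/2)·73/5 = 517/40

517/40 dollars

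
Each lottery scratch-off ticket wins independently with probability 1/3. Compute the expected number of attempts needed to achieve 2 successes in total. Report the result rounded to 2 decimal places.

6.00

By linearity (sum of 2 independent geometric waits), E[trials] = 2/p = 2/(1/3) = 6.
≈ 6.00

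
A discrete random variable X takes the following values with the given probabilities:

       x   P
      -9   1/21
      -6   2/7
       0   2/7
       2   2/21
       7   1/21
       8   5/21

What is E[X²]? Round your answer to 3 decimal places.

E[X²] = (1/21)·81 + (2/7)·36 + (2/7)·0 + (2/21)·4 + (1/21)·49 + (5/21)·64
     = 674/21 ≈ 32.095

32.095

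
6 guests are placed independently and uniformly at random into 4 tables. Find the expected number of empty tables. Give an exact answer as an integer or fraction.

729/1024

Let Xⱼ=1 if table j is empty. P(Xⱼ=1) = ((4-1)/4)^6 = 729/4096.
By linearity, E[#empty] = 4·729/4096 = 729/1024.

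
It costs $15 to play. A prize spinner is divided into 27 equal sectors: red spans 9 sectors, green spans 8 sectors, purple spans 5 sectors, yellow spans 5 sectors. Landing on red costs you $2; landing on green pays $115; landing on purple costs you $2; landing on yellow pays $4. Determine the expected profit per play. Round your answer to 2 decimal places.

E[payout] = (9/27)·(-2) + (8/27)·115 + (5/27)·(-2) + (5/27)·4 = 304/9
Expected profit = 304/9 − 15 = 169/9 ≈ $18.78

$18.78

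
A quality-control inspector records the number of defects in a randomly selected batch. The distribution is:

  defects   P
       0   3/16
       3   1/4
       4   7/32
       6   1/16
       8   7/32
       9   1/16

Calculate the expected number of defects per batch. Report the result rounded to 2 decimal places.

E[X] = (3/16)·0 + (1/4)·3 + (7/32)·4 + (1/16)·6 + (7/32)·8 + (1/16)·9
     = 69/16 ≈ 4.31

4.31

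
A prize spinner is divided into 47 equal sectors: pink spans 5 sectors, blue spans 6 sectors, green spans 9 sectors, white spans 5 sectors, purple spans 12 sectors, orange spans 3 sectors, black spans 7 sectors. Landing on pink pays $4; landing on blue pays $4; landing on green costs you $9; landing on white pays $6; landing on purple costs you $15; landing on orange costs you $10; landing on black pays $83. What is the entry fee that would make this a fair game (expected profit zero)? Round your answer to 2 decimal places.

E[payout] = (5/47)·4 + (6/47)·4 + (9/47)·(-9) + (5/47)·6 + (12/47)·(-15) + (3/47)·(-10) + (7/47)·83 = 364/47
Fair fee = E[payout] = 364/47 ≈ $7.74

$7.74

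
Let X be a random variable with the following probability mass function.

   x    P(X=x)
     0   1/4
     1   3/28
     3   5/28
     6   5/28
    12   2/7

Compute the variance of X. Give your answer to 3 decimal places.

E[X] = (1/4)·0 + (3/28)·1 + (5/28)·3 + (5/28)·6 + (2/7)·12 = 36/7
E[X²] = (1/4)·0 + (3/28)·1 + (5/28)·9 + (5/28)·36 + (2/7)·144 = 345/7
Var(X) = 345/7 − (36/7)² = 1119/49 ≈ 22.837

22.837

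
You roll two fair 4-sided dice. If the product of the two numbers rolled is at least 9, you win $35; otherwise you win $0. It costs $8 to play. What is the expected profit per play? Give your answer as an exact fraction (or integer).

E[payout] = (3/4)·0 + (1/4)·35 = 35/4
Expected profit = 35/4 − 8 = 3/4

3/4 dollars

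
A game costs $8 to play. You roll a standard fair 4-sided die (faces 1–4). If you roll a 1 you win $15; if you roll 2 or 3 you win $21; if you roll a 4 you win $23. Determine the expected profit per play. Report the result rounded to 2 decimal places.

E[payout] = (1/4)·15 + (1/2)·21 + (1/4)·23 = 20
Expected profit = 20 − 8 = 12 ≈ $12.00

$12.00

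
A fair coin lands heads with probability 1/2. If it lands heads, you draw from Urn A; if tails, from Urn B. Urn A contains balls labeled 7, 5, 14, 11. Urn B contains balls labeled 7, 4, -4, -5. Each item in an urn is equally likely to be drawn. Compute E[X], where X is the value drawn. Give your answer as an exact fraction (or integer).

39/8

E[X | Urn A] = (7 + 5 + 14 + 11)/4 = 37/4
E[X | Urn B] = (7 + 4 − 4 − 5)/4 = 1/2
E[X] = (1/2)·37/4 + (1/2)·1/2 = 39/8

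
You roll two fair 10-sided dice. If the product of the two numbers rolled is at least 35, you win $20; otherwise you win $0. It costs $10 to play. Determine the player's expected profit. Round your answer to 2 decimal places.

-$2.60

E[payout] = (63/100)·0 + (37/100)·20 = 37/5
Expected profit = 37/5 − 10 = -13/5 ≈ -$2.60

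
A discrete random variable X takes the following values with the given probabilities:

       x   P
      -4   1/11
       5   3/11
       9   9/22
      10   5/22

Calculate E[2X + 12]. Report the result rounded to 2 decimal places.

E[2x+12] = (1/11)·4 + (3/11)·22 + (9/22)·30 + (5/22)·32
     = 285/11 ≈ 25.91

25.91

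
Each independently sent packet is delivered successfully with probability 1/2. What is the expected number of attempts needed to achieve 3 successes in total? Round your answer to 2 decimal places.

By linearity (sum of 3 independent geometric waits), E[trials] = 3/p = 3/(1/2) = 6.
≈ 6.00

6.00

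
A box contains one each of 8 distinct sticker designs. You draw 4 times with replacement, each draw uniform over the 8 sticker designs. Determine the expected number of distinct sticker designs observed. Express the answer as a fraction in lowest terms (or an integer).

1695/512

Let Xⱼ=1 if type j appears at least once. P(Xⱼ=1) = 1 − ((8−1)/8)^4 = 1695/4096.
E[#distinct] = 8·1695/4096 = 1695/512.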